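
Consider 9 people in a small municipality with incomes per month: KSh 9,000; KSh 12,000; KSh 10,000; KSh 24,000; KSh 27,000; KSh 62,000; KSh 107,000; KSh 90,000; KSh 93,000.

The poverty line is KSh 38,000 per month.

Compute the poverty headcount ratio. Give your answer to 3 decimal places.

0.556

5 of the 9 people have income below KSh 38,000.
H = 5/9 = 0.556.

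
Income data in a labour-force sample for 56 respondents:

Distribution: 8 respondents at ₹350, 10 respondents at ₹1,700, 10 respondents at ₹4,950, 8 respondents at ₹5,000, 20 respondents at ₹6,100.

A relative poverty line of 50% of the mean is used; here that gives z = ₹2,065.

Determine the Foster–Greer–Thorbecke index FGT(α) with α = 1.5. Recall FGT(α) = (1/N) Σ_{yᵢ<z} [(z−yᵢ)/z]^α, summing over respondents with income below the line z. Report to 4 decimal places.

Poor units: 8×₹350, 10×₹1,700 (q = 18 of N = 56).
Gap ratios (z−y)/z: (2065−350)/2065 = 0.8305 (×8); (2065−1700)/2065 = 0.1768 (×10).
Raised to α = 1.5: 0.75686 (×8); 0.07431 (×10).
Sum = 6.798008; FGT(1.5) = 6.798008 / 56 = 0.1214.

0.1214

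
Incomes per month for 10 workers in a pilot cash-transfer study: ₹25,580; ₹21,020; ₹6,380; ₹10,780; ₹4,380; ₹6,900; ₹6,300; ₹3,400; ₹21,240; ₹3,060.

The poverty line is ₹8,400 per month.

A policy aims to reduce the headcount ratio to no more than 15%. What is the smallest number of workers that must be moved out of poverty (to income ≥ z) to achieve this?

Currently q = 6 of N = 10 are below the line (H = 0.600).
A headcount ratio of at most 15% allows at most ⌊0.15 × 10⌋ = 1 poor workers.
So at least 6 − 1 = 5 must be lifted.

5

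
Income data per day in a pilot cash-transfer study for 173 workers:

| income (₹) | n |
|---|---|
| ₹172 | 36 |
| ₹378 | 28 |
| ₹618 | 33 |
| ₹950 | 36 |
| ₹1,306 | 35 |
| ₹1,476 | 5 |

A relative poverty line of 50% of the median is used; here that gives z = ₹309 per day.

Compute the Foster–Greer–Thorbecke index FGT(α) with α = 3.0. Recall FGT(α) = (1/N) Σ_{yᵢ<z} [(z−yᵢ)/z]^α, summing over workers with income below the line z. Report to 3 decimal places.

0.018

Below z: 36×₹172 (q = 36 of N = 173).
Relative gaps: (309−172)/309 = 0.4434 (×36).
Raised to α = 3.0: 0.08715 (×36).
Sum = 3.137536; FGT(3.0) = 3.137536 / 173 = 0.018.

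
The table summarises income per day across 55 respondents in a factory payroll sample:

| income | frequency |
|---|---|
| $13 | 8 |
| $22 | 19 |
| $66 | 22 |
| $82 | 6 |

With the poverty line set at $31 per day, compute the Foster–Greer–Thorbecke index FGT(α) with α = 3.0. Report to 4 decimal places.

Below the line: 8×$13, 19×$22 (q = 27 of N = 55).
Normalized shortfalls: (31−13)/31 = 0.5806 (×8); (31−22)/31 = 0.2903 (×19).
Raised to α = 3.0: 0.19576 (×8); 0.02447 (×19).
Sum = 2.031050; FGT(3.0) = 2.031050 / 55 = 0.0369.

0.0369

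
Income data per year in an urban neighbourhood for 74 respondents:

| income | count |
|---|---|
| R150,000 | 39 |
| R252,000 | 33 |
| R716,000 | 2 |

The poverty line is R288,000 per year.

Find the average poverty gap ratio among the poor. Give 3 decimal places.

Incomes under z: 39×R150,000, 33×R252,000 (q = 72 of N = 74).
Shortfall ratios (z−y)/z: 0.4792 (×39), 0.1250 (×33); sum = 22.812500.
The income-gap ratio divides by q (the poor only): 22.812500 / 72 = 0.317.

0.317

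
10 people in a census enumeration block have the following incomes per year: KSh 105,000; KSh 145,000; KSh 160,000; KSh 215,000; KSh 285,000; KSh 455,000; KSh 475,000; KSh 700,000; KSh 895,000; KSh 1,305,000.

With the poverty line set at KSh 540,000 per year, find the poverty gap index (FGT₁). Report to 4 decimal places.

Incomes under z: KSh 105,000, KSh 145,000, KSh 160,000, KSh 215,000, KSh 285,000, KSh 455,000, KSh 475,000 (q = 7 of N = 10).
Shortfall ratios: (540000−105000)/540000 = 0.8056; (540000−145000)/540000 = 0.7315; (540000−160000)/540000 = 0.7037; (540000−215000)/540000 = 0.6019; (540000−285000)/540000 = 0.4722; (540000−455000)/540000 = 0.1574; (540000−475000)/540000 = 0.1204.
Σ = 3.592593. Dividing by the full population N = 10 gives P₁ = 0.3593.

0.3593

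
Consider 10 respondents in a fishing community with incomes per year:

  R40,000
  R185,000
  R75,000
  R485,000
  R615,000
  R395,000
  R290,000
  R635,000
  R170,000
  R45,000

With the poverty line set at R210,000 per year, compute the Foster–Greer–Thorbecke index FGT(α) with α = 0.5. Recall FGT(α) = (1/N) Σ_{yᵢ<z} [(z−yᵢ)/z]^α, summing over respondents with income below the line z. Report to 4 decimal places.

Below z: R40,000, R45,000, R75,000, R170,000, R185,000 (q = 5 of N = 10).
Gap ratios (z−y)/z: (210000−40000)/210000 = 0.8095; (210000−45000)/210000 = 0.7857; (210000−75000)/210000 = 0.6429; (210000−170000)/210000 = 0.1905; (210000−185000)/210000 = 0.1190.
Raised to α = 0.5: 0.89974; 0.88641; 0.80178; 0.43644; 0.34503.
Sum = 3.369393; FGT(0.5) = 3.369393 / 10 = 0.3369.

0.3369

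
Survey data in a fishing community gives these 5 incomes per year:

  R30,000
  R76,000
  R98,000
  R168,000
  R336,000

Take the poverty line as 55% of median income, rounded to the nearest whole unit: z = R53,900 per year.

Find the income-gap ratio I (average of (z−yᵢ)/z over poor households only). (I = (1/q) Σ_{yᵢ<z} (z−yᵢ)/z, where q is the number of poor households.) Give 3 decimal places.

0.443

Below z: R30,000 (q = 1 of N = 5).
Shortfall ratios (z−y)/z: 0.4434; sum = 0.443414.
I averages over the q = 1 poor units only: 0.443414 / 1 = 0.443.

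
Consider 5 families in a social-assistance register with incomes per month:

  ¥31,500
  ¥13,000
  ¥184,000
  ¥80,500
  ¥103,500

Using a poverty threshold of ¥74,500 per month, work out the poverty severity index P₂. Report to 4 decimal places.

Poor units: ¥13,000, ¥31,500 (q = 2 of N = 5).
Normalized shortfalls: (74500−13000)/74500 = 0.8255; (74500−31500)/74500 = 0.5772.
Squared: 0.6815; 0.3331.
Sum = 1.014594; P₂ = 1.014594 / 5 = 0.2029.

0.2029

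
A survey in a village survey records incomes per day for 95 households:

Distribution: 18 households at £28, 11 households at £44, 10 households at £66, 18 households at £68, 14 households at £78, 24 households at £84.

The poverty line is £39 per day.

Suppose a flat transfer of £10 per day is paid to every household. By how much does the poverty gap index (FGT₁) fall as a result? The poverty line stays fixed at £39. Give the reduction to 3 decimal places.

Before: below the line — 18×£28; poverty gap index (FGT₁) = 0.05344.
After the £10 transfer: below the line — 18×£38; poverty gap index (FGT₁) = 0.00486.
Reduction = 0.05344 − 0.00486 = 0.049.

0.049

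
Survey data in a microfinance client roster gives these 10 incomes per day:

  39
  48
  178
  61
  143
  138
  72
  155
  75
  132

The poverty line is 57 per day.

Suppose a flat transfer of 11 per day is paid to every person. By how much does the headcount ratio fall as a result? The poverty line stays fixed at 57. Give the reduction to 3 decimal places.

0.100

Before: below the line — 39, 48; headcount ratio = 0.20000.
After the 11 transfer: below the line — 50; headcount ratio = 0.10000.
Reduction = 0.20000 − 0.10000 = 0.100.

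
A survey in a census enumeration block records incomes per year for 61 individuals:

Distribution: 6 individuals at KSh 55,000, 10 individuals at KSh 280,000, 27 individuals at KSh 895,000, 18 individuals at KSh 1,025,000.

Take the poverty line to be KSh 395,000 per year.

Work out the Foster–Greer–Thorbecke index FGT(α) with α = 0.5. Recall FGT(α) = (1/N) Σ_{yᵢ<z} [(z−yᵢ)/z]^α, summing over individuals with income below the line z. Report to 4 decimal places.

Incomes under z: 6×KSh 55,000, 10×KSh 280,000 (q = 16 of N = 61).
Normalized shortfalls: (395000−55000)/395000 = 0.8608 (×6); (395000−280000)/395000 = 0.2911 (×10).
Raised to α = 0.5: 0.92777 (×6); 0.53957 (×10).
Sum = 10.962360; FGT(0.5) = 10.962360 / 61 = 0.1797.

0.1797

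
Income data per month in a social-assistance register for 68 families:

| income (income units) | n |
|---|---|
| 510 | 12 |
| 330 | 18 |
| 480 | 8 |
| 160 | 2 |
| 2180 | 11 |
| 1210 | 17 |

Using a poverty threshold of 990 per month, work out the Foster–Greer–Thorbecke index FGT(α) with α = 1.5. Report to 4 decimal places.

0.2697

Below z: 2×160, 18×330, 8×480, 12×510 (q = 40 of N = 68).
Shortfall ratios: (990−160)/990 = 0.8384 (×2); (990−330)/990 = 0.6667 (×18); (990−480)/990 = 0.5152 (×8); (990−510)/990 = 0.4848 (×12).
Raised to α = 1.5: 0.76765 (×2); 0.54433 (×18); 0.36975 (×8); 0.33761 (×12).
Sum = 18.342486; FGT(1.5) = 18.342486 / 68 = 0.2697.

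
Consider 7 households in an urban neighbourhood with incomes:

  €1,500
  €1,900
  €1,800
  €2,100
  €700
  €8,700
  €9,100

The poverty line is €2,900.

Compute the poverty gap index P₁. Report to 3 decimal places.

Below the line: €700, €1,500, €1,800, €1,900, €2,100 (q = 5 of N = 7).
Relative gaps: (2900−700)/2900 = 0.7586; (2900−1500)/2900 = 0.4828; (2900−1800)/2900 = 0.3793; (2900−1900)/2900 = 0.3448; (2900−2100)/2900 = 0.2759.
Sum of shortfalls = 2.241379; P₁ averages over all N: 2.241379 / 7 = 0.320.

0.320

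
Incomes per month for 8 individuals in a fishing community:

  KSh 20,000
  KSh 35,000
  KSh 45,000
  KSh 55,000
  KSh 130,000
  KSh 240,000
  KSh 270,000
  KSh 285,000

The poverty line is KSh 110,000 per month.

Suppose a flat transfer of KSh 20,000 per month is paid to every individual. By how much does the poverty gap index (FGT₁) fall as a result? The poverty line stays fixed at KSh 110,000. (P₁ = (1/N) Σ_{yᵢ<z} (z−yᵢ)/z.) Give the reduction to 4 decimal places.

0.0909

Before: below the line — KSh 20,000, KSh 35,000, KSh 45,000, KSh 55,000; poverty gap index (FGT₁) = 0.323864.
After the KSh 20,000 transfer: below the line — KSh 40,000, KSh 55,000, KSh 65,000, KSh 75,000; poverty gap index (FGT₁) = 0.232955.
Reduction = 0.323864 − 0.232955 = 0.0909.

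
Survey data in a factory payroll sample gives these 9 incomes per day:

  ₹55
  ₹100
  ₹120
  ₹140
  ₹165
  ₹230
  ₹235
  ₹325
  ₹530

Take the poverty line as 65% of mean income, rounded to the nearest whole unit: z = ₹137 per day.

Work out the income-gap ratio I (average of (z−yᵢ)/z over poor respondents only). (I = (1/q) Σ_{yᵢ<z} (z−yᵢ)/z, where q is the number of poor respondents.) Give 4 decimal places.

0.3309

Incomes under z: ₹55, ₹100, ₹120 (q = 3 of N = 9).
Shortfall ratios (z−y)/z: 0.5985, 0.2701, 0.1241; sum = 0.992701.
The income-gap ratio divides by q (the poor only): 0.992701 / 3 = 0.3309.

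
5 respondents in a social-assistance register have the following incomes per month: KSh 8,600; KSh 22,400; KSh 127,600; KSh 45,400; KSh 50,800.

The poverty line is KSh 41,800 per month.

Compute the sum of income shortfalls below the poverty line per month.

Poor units: KSh 8,600, KSh 22,400 (q = 2 of N = 5).
Individual gaps: 41800−8600 = 33200; 41800−22400 = 19400.
Aggregate gap = KSh 52,600.

KSh 52,600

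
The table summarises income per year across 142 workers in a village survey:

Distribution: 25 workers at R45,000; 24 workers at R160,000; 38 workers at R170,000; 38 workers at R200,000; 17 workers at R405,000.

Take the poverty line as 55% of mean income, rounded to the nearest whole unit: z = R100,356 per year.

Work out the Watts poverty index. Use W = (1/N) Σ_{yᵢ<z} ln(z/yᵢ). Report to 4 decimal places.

0.1412

Incomes under z: 25×R45,000 (q = 25 of N = 142).
Log gaps: ln(100356/45000) = 0.8021 (×25).
W = 20.051534 / 142 = 0.1412.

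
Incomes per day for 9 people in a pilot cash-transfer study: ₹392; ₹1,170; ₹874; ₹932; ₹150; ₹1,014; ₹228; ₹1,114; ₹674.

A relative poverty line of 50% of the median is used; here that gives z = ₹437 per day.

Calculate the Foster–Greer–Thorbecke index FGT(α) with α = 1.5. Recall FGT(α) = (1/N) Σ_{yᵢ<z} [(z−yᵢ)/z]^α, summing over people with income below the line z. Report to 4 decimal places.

Below z: ₹150, ₹228, ₹392 (q = 3 of N = 9).
Shortfall ratios: (437−150)/437 = 0.6568; (437−228)/437 = 0.4783; (437−392)/437 = 0.1030.
Raised to α = 1.5: 0.53223; 0.33075; 0.03304.
Sum = 0.896024; FGT(1.5) = 0.896024 / 9 = 0.0996.

0.0996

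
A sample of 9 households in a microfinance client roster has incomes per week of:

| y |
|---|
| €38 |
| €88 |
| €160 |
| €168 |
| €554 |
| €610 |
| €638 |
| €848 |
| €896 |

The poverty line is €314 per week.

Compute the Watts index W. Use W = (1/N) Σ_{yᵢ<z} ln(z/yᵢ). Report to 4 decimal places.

0.5204

Below z: €38, €88, €160, €168 (q = 4 of N = 9).
Log shortfalls: ln(314/38) = 2.1118; ln(314/88) = 1.2721; ln(314/160) = 0.6742; ln(314/168) = 0.6254.
W = 4.683511 / 9 = 0.5204.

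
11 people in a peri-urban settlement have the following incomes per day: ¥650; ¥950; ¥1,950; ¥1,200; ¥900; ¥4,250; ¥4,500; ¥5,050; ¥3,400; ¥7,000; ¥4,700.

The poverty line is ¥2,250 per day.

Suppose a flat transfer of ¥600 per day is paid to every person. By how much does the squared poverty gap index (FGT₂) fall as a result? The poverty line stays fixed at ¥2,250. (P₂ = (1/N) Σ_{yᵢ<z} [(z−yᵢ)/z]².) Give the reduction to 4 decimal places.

Before: below the line — ¥650, ¥900, ¥950, ¥1,200, ¥1,950; squared poverty gap index (FGT₂) = 0.130460.
After the ¥600 transfer: below the line — ¥1,250, ¥1,500, ¥1,550, ¥1,800; squared poverty gap index (FGT₂) = 0.040494.
Reduction = 0.130460 − 0.040494 = 0.0900.

0.0900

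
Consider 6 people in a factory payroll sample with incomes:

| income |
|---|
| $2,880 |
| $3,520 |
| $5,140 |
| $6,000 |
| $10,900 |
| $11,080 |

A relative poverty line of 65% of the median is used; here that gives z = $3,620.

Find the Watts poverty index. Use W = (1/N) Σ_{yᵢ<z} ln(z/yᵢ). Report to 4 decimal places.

Poor units: $2,880, $3,520 (q = 2 of N = 6).
Log shortfalls: ln(3620/2880) = 0.2287; ln(3620/3520) = 0.0280.
W = 0.256697 / 6 = 0.0428.

0.0428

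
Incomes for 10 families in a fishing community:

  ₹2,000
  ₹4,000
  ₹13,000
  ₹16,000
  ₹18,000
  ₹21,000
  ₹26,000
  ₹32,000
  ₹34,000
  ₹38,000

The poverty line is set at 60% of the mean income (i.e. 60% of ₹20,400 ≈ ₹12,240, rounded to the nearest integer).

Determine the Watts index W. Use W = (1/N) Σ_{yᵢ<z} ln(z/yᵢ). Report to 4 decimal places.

Below the line: ₹2,000, ₹4,000 (q = 2 of N = 10).
ln(z/y) terms: ln(12240/2000) = 1.8116; ln(12240/4000) = 1.1184.
W = 2.929977 / 10 = 0.2930.

0.2930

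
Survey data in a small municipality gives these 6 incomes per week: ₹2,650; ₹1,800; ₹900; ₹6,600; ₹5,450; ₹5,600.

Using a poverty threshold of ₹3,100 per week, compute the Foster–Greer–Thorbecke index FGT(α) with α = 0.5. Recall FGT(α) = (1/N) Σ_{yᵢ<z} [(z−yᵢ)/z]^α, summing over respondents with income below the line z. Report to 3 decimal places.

0.312

Below the line: ₹900, ₹1,800, ₹2,650 (q = 3 of N = 6).
Gap ratios (z−y)/z: (3100−900)/3100 = 0.7097; (3100−1800)/3100 = 0.4194; (3100−2650)/3100 = 0.1452.
Raised to α = 0.5: 0.84242; 0.64758; 0.38100.
Sum = 1.871000; FGT(0.5) = 1.871000 / 6 = 0.312.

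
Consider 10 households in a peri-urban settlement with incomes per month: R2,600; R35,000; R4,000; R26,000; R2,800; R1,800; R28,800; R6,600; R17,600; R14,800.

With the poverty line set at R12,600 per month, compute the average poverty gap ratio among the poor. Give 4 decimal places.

0.7175

Below the line: R1,800, R2,600, R2,800, R4,000, R6,600 (q = 5 of N = 10).
Shortfall ratios (z−y)/z: 0.8571, 0.7937, 0.7778, 0.6825, 0.4762; sum = 3.587302.
I averages over the q = 5 poor units only: 3.587302 / 5 = 0.7175.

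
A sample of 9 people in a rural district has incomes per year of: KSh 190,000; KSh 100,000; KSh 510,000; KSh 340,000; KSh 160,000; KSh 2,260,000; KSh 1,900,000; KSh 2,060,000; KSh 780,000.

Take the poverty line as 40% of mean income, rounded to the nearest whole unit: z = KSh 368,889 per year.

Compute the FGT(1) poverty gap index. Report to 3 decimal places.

0.206

Poor units: KSh 100,000, KSh 160,000, KSh 190,000, KSh 340,000 (q = 4 of N = 9).
Gap ratios (z−y)/z: (368889−100000)/368889 = 0.7289; (368889−160000)/368889 = 0.5663; (368889−190000)/368889 = 0.4849; (368889−340000)/368889 = 0.0783.
Σ = 1.858434. Dividing by the full population N = 9 gives P₁ = 0.206.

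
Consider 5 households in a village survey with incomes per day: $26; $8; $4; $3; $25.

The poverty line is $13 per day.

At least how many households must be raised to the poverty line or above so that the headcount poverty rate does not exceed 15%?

3

Currently q = 3 of N = 5 are below the line (H = 0.600).
A headcount ratio of at most 15% allows at most ⌊0.15 × 5⌋ = 0 poor households.
So at least 3 − 0 = 3 must be lifted.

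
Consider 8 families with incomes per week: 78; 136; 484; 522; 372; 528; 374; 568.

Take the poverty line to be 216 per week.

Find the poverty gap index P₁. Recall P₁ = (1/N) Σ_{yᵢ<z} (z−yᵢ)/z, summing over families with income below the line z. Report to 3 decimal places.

0.126

Below z: 78, 136 (q = 2 of N = 8).
Relative gaps: (216−78)/216 = 0.6389; (216−136)/216 = 0.3704.
Sum of shortfalls = 1.009259; P₁ averages over all N: 1.009259 / 8 = 0.126.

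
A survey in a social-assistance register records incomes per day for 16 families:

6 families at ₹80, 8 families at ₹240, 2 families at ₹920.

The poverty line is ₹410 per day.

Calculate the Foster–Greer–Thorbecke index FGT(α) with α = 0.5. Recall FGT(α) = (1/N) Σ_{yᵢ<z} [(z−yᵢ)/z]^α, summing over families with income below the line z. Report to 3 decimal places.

Incomes under z: 6×₹80, 8×₹240 (q = 14 of N = 16).
Shortfall ratios: (410−80)/410 = 0.8049 (×6); (410−240)/410 = 0.4146 (×8).
Raised to α = 0.5: 0.89715 (×6); 0.64392 (×8).
Sum = 10.534267; FGT(0.5) = 10.534267 / 16 = 0.658.

0.658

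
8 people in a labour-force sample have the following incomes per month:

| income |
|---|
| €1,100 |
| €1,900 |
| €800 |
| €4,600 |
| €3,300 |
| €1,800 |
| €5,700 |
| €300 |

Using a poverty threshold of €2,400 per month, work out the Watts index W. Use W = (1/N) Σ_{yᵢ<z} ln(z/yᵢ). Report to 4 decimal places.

0.5599

Poor units: €300, €800, €1,100, €1,800, €1,900 (q = 5 of N = 8).
ln(z/y) terms: ln(2400/300) = 2.0794; ln(2400/800) = 1.0986; ln(2400/1100) = 0.7802; ln(2400/1800) = 0.2877; ln(2400/1900) = 0.2336.
W = 4.479509 / 8 = 0.5599.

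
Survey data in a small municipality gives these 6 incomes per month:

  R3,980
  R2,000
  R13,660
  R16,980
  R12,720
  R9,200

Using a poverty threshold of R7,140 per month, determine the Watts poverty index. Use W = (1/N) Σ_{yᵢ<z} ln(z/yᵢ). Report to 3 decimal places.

0.309

Incomes under z: R2,000, R3,980 (q = 2 of N = 6).
ln(z/y) terms: ln(7140/2000) = 1.2726; ln(7140/3980) = 0.5844.
W = 1.856997 / 6 = 0.309.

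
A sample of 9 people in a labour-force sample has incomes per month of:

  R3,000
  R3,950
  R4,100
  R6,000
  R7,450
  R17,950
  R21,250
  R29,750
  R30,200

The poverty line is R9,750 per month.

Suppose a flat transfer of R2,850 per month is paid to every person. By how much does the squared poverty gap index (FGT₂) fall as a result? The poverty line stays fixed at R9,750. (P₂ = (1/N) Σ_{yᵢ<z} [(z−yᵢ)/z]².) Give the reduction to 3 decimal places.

Before: below the line — R3,000, R3,950, R4,100, R6,000, R7,450; squared poverty gap index (FGT₂) = 0.15250.
After the R2,850 transfer: below the line — R5,850, R6,800, R6,950, R8,850; squared poverty gap index (FGT₂) = 0.03806.
Reduction = 0.15250 − 0.03806 = 0.114.

0.114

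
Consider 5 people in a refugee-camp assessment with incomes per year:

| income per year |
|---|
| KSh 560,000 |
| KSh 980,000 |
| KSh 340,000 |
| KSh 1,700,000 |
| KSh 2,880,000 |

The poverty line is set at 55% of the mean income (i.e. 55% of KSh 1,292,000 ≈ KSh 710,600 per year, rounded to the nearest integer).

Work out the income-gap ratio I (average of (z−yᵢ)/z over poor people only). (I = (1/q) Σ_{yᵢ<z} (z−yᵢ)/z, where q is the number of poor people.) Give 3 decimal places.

0.367

Poor units: KSh 340,000, KSh 560,000 (q = 2 of N = 5).
Relative gaps: 0.5215, 0.2119; sum = 0.733465.
I averages over the q = 2 poor units only: 0.733465 / 2 = 0.367.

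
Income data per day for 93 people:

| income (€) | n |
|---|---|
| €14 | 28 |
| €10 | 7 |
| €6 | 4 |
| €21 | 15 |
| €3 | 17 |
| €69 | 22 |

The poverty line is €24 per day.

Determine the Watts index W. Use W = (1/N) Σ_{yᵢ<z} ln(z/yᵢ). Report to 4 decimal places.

0.6894

Below z: 17×€3, 4×€6, 7×€10, 28×€14, 15×€21 (q = 71 of N = 93).
ln(z/y) terms: ln(24/3) = 2.0794 (×17); ln(24/6) = 1.3863 (×4); ln(24/10) = 0.8755 (×7); ln(24/14) = 0.5390 (×28); ln(24/21) = 0.1335 (×15).
W = 64.118838 / 93 = 0.6894.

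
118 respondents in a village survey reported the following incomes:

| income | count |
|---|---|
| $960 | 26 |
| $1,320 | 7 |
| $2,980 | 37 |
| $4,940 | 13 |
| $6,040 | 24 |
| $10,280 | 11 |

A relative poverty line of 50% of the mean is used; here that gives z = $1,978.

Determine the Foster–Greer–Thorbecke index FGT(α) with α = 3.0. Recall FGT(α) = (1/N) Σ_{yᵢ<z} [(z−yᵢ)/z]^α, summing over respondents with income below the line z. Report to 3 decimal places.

Below z: 26×$960, 7×$1,320 (q = 33 of N = 118).
Relative gaps: (1978−960)/1978 = 0.5147 (×26); (1978−1320)/1978 = 0.3327 (×7).
Raised to α = 3.0: 0.13632 (×26); 0.03681 (×7).
Sum = 3.802050; FGT(3.0) = 3.802050 / 118 = 0.032.

0.032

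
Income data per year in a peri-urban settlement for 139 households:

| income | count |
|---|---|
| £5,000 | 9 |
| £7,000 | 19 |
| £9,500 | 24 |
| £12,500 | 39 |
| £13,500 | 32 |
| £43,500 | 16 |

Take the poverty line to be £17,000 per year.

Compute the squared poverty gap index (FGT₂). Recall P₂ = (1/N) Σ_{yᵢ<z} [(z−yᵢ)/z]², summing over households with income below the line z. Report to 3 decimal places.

Poor units: 9×£5,000, 19×£7,000, 24×£9,500, 39×£12,500, 32×£13,500 (q = 123 of N = 139).
Normalized shortfalls: (17000−5000)/17000 = 0.7059 (×9); (17000−7000)/17000 = 0.5882 (×19); (17000−9500)/17000 = 0.4412 (×24); (17000−12500)/17000 = 0.2647 (×39); (17000−13500)/17000 = 0.2059 (×32).
Squared: 0.4983 (×9); 0.3460 (×19); 0.1946 (×24); 0.0701 (×39); 0.0424 (×32).
Sum = 19.819204; P₂ = 19.819204 / 139 = 0.143.

0.143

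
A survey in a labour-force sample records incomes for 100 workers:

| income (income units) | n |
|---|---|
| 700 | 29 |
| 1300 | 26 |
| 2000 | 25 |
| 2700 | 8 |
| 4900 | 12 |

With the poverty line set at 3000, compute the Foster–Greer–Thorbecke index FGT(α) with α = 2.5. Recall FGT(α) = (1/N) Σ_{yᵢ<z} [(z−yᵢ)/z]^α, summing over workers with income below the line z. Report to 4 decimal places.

0.2284

Incomes under z: 29×700, 26×1300, 25×2000, 8×2700 (q = 88 of N = 100).
Shortfall ratios: (3000−700)/3000 = 0.7667 (×29); (3000−1300)/3000 = 0.5667 (×26); (3000−2000)/3000 = 0.3333 (×25); (3000−2700)/3000 = 0.1000 (×8).
Raised to α = 2.5: 0.51466 (×29); 0.24172 (×26); 0.06415 (×25); 0.00316 (×8).
Sum = 22.838868; FGT(2.5) = 22.838868 / 100 = 0.2284.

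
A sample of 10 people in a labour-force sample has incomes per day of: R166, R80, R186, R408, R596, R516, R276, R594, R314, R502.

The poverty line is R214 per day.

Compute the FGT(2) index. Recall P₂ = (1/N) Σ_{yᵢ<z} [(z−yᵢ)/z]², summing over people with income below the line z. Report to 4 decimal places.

0.0460

Poor units: R80, R166, R186 (q = 3 of N = 10).
Shortfall ratios: (214−80)/214 = 0.6262; (214−166)/214 = 0.2243; (214−186)/214 = 0.1308.
Squared: 0.3921; 0.0503; 0.0171.
Sum = 0.459516; P₂ = 0.459516 / 10 = 0.0460.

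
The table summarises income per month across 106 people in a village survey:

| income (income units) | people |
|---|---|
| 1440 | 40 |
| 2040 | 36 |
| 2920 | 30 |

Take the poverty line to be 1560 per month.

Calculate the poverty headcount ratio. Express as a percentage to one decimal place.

40 of the 106 people have income below 1560.
H = 40/106 = 37.7%.

37.7%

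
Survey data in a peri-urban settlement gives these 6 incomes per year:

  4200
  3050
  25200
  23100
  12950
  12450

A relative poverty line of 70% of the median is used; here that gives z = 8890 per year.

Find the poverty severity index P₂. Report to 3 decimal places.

Below the line: 3050, 4200 (q = 2 of N = 6).
Shortfall ratios: (8890−3050)/8890 = 0.6569; (8890−4200)/8890 = 0.5276.
Squared: 0.4315; 0.2783.
Sum = 0.709860; P₂ = 0.709860 / 6 = 0.118.

0.118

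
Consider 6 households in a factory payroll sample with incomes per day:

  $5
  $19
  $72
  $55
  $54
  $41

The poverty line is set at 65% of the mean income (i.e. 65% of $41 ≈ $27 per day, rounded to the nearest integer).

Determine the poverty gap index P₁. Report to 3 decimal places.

Below z: $5, $19 (q = 2 of N = 6).
Shortfall ratios: (27−5)/27 = 0.8148; (27−19)/27 = 0.2963.
Σ = 1.111111. Dividing by the full population N = 6 gives P₁ = 0.185.

0.185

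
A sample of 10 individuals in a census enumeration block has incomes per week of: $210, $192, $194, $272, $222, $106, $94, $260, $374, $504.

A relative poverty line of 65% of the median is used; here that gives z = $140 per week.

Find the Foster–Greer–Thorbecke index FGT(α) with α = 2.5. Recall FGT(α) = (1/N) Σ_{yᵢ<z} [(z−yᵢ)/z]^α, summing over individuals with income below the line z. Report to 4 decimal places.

0.0091

Poor units: $94, $106 (q = 2 of N = 10).
Normalized shortfalls: (140−94)/140 = 0.3286; (140−106)/140 = 0.2429.
Raised to α = 2.5: 0.06188; 0.02907.
Sum = 0.090949; FGT(2.5) = 0.090949 / 10 = 0.0091.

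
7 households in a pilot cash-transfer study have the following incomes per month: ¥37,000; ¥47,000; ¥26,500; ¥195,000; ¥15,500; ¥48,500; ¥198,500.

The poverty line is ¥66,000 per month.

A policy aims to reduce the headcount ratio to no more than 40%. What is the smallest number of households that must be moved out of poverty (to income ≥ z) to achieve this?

Currently q = 5 of N = 7 are below the line (H = 0.714).
A headcount ratio of at most 40% allows at most ⌊0.40 × 7⌋ = 2 poor households.
So at least 5 − 2 = 3 must be lifted.

3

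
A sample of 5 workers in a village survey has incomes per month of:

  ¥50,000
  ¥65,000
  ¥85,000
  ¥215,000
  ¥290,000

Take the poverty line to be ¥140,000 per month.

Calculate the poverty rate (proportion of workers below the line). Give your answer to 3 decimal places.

3 of the 5 workers have income below ¥140,000.
H = 3/5 = 0.600.

0.600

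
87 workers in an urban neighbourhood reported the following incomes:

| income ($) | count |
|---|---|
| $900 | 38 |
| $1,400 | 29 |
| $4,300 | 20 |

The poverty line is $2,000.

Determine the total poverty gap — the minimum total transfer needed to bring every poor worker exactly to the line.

Poor units: 38×$900, 29×$1,400 (q = 67 of N = 87).
Individual gaps: 38×(2000−900) = 41800; 29×(2000−1400) = 17400.
Aggregate gap = $59,200.

$59,200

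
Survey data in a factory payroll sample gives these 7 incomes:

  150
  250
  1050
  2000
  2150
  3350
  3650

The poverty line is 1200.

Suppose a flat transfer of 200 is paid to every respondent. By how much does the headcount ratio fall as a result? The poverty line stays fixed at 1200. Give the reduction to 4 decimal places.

Before: below the line — 150, 250, 1050; headcount ratio = 0.428571.
After the 200 transfer: below the line — 350, 450; headcount ratio = 0.285714.
Reduction = 0.428571 − 0.285714 = 0.1429.

0.1429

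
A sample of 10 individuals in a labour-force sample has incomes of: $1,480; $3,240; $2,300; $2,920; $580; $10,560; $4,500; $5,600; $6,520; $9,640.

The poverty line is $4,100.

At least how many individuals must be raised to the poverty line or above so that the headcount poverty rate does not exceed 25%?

Currently q = 5 of N = 10 are below the line (H = 0.500).
A headcount ratio of at most 25% allows at most ⌊0.25 × 10⌋ = 2 poor individuals.
So at least 5 − 2 = 3 must be lifted.

3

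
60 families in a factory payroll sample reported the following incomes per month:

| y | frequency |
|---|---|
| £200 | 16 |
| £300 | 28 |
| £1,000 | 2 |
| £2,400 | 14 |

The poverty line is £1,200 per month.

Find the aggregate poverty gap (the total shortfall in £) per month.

Below z: 16×£200, 28×£300, 2×£1,000 (q = 46 of N = 60).
Individual gaps: 16×(1200−200) = 16000; 28×(1200−300) = 25200; 2×(1200−1000) = 400.
Aggregate gap = £41,600.

£41,600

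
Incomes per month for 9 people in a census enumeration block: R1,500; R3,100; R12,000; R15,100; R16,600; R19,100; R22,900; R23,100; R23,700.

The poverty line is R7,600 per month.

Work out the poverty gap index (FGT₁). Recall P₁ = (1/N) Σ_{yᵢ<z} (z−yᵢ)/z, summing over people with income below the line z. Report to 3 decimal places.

Incomes under z: R1,500, R3,100 (q = 2 of N = 9).
Gap ratios (z−y)/z: (7600−1500)/7600 = 0.8026; (7600−3100)/7600 = 0.5921.
Σ = 1.394737. Dividing by the full population N = 9 gives P₁ = 0.155.

0.155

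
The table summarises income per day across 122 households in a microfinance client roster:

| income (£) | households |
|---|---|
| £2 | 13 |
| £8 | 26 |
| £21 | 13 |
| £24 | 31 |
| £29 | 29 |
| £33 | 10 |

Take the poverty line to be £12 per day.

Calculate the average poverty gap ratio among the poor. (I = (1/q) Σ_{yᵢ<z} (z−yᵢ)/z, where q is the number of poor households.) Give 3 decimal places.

0.500

Below the line: 13×£2, 26×£8 (q = 39 of N = 122).
Shortfall ratios (z−y)/z: 0.8333 (×13), 0.3333 (×26); sum = 19.500000.
The income-gap ratio divides by q (the poor only): 19.500000 / 39 = 0.500.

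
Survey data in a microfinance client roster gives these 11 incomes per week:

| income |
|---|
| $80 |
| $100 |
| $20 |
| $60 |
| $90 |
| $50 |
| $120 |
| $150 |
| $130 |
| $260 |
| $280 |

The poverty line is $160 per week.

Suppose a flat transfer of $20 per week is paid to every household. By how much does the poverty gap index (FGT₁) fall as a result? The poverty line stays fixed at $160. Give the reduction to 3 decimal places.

0.097

Before: below the line — $20, $50, $60, $80, $90, $100, $120, $130, $150; poverty gap index (FGT₁) = 0.36364.
After the $20 transfer: below the line — $40, $70, $80, $100, $110, $120, $140, $150; poverty gap index (FGT₁) = 0.26705.
Reduction = 0.36364 − 0.26705 = 0.097.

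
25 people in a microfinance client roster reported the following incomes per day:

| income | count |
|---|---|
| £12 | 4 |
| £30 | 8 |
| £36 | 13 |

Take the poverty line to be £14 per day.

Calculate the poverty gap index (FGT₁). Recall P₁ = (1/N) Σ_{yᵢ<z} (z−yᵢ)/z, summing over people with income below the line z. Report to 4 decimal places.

0.0229

Incomes under z: 4×£12 (q = 4 of N = 25).
Gap ratios (z−y)/z: (14−12)/14 = 0.1429 (×4).
Sum of shortfalls = 0.571429; P₁ averages over all N: 0.571429 / 25 = 0.0229.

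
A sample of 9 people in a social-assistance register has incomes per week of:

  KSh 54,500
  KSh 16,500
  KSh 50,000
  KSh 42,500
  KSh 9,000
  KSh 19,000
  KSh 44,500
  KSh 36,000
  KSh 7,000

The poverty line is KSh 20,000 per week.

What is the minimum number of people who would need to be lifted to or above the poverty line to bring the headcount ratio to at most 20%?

3

Currently q = 4 of N = 9 are below the line (H = 0.444).
A headcount ratio of at most 20% allows at most ⌊0.20 × 9⌋ = 1 poor people.
So at least 4 − 1 = 3 must be lifted.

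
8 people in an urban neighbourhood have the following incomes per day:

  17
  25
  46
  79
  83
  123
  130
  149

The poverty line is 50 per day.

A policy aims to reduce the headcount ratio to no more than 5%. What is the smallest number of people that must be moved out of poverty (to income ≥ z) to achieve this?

3

Currently q = 3 of N = 8 are below the line (H = 0.375).
A headcount ratio of at most 5% allows at most ⌊0.05 × 8⌋ = 0 poor people.
So at least 3 − 0 = 3 must be lifted.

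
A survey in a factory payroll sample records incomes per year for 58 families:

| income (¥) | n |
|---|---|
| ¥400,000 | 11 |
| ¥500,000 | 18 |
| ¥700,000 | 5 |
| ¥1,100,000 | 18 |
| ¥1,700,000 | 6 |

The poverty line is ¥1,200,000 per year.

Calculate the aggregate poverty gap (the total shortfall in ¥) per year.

Poor units: 11×¥400,000, 18×¥500,000, 5×¥700,000, 18×¥1,100,000 (q = 52 of N = 58).
Individual gaps: 11×(1200000−400000) = 8800000; 18×(1200000−500000) = 12600000; 5×(1200000−700000) = 2500000; 18×(1200000−1100000) = 1800000.
Aggregate gap = ¥25,700,000.

¥25,700,000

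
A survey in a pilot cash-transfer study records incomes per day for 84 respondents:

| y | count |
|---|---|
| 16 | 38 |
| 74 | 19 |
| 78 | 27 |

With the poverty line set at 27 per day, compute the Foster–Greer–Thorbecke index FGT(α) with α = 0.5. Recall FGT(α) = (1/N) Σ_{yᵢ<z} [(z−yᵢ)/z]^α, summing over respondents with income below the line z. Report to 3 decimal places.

Below z: 38×16 (q = 38 of N = 84).
Normalized shortfalls: (27−16)/27 = 0.4074 (×38).
Raised to α = 0.5: 0.63828 (×38).
Sum = 24.254820; FGT(0.5) = 24.254820 / 84 = 0.289.

0.289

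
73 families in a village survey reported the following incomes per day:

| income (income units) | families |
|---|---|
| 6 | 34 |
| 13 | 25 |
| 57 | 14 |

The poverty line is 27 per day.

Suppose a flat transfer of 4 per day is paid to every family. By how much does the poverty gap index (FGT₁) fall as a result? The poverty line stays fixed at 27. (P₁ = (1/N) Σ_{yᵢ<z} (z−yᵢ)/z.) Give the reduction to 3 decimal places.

Before: below the line — 34×6, 25×13; poverty gap index (FGT₁) = 0.53983.
After the 4 transfer: below the line — 34×10, 25×17; poverty gap index (FGT₁) = 0.42009.
Reduction = 0.53983 − 0.42009 = 0.120.

0.120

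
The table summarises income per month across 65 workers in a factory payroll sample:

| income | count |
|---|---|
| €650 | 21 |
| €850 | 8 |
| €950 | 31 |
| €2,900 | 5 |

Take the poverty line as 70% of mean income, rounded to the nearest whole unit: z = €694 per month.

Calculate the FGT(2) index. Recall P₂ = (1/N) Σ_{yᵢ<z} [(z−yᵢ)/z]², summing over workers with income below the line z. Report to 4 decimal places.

Below z: 21×€650 (q = 21 of N = 65).
Shortfall ratios: (694−650)/694 = 0.0634 (×21).
Squared: 0.0040 (×21).
Sum = 0.084412; P₂ = 0.084412 / 65 = 0.0013.

0.0013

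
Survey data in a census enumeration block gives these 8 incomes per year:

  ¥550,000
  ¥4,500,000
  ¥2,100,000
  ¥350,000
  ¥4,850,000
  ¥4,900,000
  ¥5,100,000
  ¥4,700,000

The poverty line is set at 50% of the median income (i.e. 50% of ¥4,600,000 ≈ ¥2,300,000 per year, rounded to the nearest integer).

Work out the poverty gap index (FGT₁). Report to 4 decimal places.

0.2120

Below z: ¥350,000, ¥550,000, ¥2,100,000 (q = 3 of N = 8).
Gap ratios (z−y)/z: (2300000−350000)/2300000 = 0.8478; (2300000−550000)/2300000 = 0.7609; (2300000−2100000)/2300000 = 0.0870.
Σ = 1.695652. Dividing by the full population N = 8 gives P₁ = 0.2120.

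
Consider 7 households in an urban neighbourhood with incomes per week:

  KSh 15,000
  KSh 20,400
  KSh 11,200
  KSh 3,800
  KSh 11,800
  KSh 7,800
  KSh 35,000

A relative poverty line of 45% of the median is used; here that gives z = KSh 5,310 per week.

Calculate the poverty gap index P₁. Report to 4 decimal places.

Poor units: KSh 3,800 (q = 1 of N = 7).
Relative gaps: (5310−3800)/5310 = 0.2844.
Sum of shortfalls = 0.284369; P₁ averages over all N: 0.284369 / 7 = 0.0406.

0.0406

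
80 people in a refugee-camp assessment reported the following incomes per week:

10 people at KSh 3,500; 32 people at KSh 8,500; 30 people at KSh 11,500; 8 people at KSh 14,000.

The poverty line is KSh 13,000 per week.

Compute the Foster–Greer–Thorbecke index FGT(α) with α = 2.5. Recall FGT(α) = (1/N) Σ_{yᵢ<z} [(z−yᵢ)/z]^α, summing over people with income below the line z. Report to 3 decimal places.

0.087

Below z: 10×KSh 3,500, 32×KSh 8,500, 30×KSh 11,500 (q = 72 of N = 80).
Normalized shortfalls: (13000−3500)/13000 = 0.7308 (×10); (13000−8500)/13000 = 0.3462 (×32); (13000−11500)/13000 = 0.1154 (×30).
Raised to α = 2.5: 0.45651 (×10); 0.07050 (×32); 0.00452 (×30).
Sum = 6.956692; FGT(2.5) = 6.956692 / 80 = 0.087.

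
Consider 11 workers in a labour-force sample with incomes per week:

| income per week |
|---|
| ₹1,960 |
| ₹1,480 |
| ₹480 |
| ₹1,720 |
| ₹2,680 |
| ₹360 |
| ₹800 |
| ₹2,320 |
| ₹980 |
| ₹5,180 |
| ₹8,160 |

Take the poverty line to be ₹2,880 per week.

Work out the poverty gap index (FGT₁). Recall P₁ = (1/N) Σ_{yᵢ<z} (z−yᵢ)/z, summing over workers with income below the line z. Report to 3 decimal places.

0.415

Poor units: ₹360, ₹480, ₹800, ₹980, ₹1,480, ₹1,720, ₹1,960, ₹2,320, ₹2,680 (q = 9 of N = 11).
Relative gaps: (2880−360)/2880 = 0.8750; (2880−480)/2880 = 0.8333; (2880−800)/2880 = 0.7222; (2880−980)/2880 = 0.6597; (2880−1480)/2880 = 0.4861; (2880−1720)/2880 = 0.4028; (2880−1960)/2880 = 0.3194; (2880−2320)/2880 = 0.1944; (2880−2680)/2880 = 0.0694.
Σ = 4.562500. Dividing by the full population N = 11 gives P₁ = 0.415.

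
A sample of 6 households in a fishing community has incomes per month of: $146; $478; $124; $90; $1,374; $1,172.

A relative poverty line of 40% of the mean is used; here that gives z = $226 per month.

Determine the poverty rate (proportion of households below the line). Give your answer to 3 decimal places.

3 of the 6 households have income below $226.
H = 3/6 = 0.500.

0.500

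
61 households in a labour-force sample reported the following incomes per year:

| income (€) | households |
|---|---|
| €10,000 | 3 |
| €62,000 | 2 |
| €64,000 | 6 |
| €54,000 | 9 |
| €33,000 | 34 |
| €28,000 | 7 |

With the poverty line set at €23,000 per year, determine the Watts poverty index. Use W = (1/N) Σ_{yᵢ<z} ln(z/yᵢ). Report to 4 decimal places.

Below the line: 3×€10,000 (q = 3 of N = 61).
ln(z/y) terms: ln(23000/10000) = 0.8329 (×3).
W = 2.498727 / 61 = 0.0410.

0.0410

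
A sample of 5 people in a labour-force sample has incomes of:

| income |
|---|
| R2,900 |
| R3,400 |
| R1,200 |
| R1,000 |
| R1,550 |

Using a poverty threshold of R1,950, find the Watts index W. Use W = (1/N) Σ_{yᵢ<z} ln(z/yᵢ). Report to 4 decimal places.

Below the line: R1,000, R1,200, R1,550 (q = 3 of N = 5).
ln(z/y) terms: ln(1950/1000) = 0.6678; ln(1950/1200) = 0.4855; ln(1950/1550) = 0.2296.
W = 1.382912 / 5 = 0.2766.

0.2766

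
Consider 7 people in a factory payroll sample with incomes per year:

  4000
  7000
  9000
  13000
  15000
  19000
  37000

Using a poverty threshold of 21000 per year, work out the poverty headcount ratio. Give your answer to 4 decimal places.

0.8571

6 of the 7 people have income below 21000.
H = 6/7 = 0.8571.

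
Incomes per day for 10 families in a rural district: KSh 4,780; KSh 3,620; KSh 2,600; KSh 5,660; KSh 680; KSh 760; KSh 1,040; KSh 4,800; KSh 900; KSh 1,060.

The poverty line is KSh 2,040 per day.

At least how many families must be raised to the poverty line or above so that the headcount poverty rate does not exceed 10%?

4

Currently q = 5 of N = 10 are below the line (H = 0.500).
A headcount ratio of at most 10% allows at most ⌊0.10 × 10⌋ = 1 poor families.
So at least 5 − 1 = 4 must be lifted.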